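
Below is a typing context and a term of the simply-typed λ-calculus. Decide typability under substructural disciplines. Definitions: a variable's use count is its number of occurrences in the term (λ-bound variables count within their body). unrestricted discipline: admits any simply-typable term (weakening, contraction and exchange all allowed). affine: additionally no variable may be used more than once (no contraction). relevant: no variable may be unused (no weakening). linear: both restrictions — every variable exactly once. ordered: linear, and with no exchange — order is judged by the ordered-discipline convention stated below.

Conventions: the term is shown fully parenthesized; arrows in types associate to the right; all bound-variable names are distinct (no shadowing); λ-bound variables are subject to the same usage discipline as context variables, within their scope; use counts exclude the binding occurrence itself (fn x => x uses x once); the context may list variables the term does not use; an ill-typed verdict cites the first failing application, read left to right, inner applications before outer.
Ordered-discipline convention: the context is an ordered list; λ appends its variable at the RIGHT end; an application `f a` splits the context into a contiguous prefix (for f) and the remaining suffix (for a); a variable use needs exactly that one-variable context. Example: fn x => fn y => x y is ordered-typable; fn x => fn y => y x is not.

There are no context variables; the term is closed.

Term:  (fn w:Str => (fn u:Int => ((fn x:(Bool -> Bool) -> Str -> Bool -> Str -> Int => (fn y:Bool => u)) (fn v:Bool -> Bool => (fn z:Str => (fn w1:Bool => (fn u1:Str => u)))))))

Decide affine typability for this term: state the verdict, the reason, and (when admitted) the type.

no — needs contraction — u ×2
counts: w (bound): 0×; u (bound): 2×; x (bound): 0×; y (bound): 0×; v (bound): 0×; z (bound): 0×; w1 (bound): 0×; u1 (bound): 0×
use order (left to right): u, u
typing: well-typed — term : Str -> Int -> Bool -> Int
per-discipline verdicts: ordered ✗, linear ✗, affine ✗, relevant ✗, unrestricted ✓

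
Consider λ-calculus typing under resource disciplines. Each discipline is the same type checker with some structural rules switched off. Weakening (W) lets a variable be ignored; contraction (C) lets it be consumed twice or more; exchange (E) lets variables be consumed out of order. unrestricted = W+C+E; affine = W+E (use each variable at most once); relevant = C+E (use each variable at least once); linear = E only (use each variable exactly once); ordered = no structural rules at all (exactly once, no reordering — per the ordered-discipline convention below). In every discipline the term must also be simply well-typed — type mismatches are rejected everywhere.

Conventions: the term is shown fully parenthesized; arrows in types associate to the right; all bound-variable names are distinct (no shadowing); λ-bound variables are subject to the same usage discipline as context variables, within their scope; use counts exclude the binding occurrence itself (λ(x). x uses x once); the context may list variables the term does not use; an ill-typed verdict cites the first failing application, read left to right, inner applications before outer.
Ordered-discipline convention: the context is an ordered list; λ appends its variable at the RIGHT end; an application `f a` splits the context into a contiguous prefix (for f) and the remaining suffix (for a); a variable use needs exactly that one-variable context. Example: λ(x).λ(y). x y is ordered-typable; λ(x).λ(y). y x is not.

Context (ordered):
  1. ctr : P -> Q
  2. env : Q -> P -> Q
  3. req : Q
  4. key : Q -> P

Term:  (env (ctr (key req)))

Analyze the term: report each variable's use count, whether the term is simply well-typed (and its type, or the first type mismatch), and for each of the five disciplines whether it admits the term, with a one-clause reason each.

use counts: ctr: 1, env: 1, req: 1, key: 1
uses in reading order: env, ctr, key, req
typing: ✓ — P -> Q
ordered: ✗, use order env, ctr, key, req needs exchange
linear: ✓, single use per variable (ctr, env, req, key)
affine: ✓, no duplicate uses among ctr, env, req, key
relevant: ✓, ctr, env, req, key: all used, weakening unneeded
unrestricted: ✓, typability at P -> Q is all that's needed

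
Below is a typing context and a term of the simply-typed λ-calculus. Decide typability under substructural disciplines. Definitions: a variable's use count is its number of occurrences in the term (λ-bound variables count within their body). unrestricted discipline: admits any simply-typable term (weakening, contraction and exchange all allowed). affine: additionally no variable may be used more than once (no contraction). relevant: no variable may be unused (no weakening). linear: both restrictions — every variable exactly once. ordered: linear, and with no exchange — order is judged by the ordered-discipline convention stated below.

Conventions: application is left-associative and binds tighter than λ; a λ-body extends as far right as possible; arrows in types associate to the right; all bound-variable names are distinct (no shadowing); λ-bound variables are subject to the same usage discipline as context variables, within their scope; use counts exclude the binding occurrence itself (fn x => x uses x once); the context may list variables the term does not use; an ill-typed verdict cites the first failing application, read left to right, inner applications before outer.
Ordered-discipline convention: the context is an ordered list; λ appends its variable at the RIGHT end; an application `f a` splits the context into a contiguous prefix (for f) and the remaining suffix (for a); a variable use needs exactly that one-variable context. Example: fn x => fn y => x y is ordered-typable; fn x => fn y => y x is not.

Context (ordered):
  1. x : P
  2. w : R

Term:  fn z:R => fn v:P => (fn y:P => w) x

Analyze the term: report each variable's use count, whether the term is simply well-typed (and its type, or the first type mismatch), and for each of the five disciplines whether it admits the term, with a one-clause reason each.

counts: x: 1, w: 1, z (bound): 0, v (bound): 0, y (bound): 0
use order (left to right): w, x
typing: ✓ — R -> P -> R
ordered: ✗ — z, v, y never used (weakening)
linear: ✗ — z, v, y never used (weakening)
affine: ✓ — x, w, z, v, y: no repeats, contraction unneeded
relevant: ✗ — z, v, y never used (weakening)
unrestricted: ✓ — typability at R -> P -> R is all that's needed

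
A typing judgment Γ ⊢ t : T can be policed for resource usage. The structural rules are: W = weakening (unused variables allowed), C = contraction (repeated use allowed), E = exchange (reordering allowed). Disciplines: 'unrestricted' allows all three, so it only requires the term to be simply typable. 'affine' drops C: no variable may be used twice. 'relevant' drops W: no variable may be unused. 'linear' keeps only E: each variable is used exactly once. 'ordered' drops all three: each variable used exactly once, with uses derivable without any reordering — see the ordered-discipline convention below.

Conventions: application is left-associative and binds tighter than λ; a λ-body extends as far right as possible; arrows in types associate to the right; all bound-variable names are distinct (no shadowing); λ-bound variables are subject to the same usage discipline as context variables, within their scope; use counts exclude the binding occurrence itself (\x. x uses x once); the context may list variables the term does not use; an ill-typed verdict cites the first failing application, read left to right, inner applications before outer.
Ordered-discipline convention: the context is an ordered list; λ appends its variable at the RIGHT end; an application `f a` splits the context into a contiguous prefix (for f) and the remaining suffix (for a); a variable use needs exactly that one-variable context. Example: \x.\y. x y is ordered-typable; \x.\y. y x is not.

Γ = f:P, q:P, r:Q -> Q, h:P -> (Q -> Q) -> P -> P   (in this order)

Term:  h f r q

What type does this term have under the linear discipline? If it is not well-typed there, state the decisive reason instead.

term : P
usage: f ×1; q ×1; r ×1; h ×1
left-to-right use order: h, f, r, q
typing: well-typed at P
across the five disciplines: ordered ✗, linear ✓, affine ✓, relevant ✓, unrestricted ✓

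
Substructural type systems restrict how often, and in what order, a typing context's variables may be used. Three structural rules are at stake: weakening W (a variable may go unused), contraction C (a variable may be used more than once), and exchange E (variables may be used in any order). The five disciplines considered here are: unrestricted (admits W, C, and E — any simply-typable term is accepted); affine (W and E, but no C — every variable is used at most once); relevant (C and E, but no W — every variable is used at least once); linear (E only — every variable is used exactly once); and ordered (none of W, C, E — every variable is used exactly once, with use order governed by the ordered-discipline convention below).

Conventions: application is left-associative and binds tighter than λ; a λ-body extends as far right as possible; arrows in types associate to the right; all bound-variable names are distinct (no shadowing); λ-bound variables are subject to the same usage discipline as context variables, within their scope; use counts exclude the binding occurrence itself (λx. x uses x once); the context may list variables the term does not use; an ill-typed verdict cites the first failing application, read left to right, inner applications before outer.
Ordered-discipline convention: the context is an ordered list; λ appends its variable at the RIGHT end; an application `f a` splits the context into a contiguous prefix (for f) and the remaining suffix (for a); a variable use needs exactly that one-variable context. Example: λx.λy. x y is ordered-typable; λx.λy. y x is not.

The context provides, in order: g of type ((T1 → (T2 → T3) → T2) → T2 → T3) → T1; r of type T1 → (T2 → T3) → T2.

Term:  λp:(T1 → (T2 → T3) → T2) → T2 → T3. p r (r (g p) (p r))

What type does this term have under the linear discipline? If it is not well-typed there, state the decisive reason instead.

not well-typed under linear — r ×3, p ×3 used more than once (contraction)
use counts: g: 1; r: 3; p (bound): 3
uses in reading order: p, r, r, g, p, p, r
typing: well-typed — term : ((T1 → (T2 → T3) → T2) → T2 → T3) → T3
all disciplines: ordered ✗ | linear ✗ | affine ✗ | relevant ✓ | unrestricted ✓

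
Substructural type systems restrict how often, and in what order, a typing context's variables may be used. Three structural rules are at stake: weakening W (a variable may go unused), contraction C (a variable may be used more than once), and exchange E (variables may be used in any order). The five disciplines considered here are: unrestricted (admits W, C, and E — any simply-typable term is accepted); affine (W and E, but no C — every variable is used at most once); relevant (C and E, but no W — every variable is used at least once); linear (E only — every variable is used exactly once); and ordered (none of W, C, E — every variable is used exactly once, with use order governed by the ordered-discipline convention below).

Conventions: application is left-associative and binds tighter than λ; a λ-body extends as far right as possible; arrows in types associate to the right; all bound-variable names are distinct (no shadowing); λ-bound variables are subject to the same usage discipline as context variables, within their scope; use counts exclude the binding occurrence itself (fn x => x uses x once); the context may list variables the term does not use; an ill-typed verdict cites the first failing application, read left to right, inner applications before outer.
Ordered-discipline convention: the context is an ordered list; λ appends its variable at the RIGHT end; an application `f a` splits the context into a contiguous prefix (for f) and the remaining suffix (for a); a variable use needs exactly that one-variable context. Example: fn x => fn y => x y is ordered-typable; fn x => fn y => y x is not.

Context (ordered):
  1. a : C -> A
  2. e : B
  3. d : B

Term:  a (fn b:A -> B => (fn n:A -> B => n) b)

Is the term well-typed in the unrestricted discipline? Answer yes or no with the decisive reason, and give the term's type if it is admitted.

no — the type mismatch rejects it
usage: a: 1×, e: 0×, d: 0×, b (bound): 1×, n (bound): 1×
use order (left to right): a, n, b
typing: ill-typed: an application expects C but receives (A -> B) -> A -> B
per-discipline verdicts: ordered ✗; linear ✗; affine ✗; relevant ✗; unrestricted ✗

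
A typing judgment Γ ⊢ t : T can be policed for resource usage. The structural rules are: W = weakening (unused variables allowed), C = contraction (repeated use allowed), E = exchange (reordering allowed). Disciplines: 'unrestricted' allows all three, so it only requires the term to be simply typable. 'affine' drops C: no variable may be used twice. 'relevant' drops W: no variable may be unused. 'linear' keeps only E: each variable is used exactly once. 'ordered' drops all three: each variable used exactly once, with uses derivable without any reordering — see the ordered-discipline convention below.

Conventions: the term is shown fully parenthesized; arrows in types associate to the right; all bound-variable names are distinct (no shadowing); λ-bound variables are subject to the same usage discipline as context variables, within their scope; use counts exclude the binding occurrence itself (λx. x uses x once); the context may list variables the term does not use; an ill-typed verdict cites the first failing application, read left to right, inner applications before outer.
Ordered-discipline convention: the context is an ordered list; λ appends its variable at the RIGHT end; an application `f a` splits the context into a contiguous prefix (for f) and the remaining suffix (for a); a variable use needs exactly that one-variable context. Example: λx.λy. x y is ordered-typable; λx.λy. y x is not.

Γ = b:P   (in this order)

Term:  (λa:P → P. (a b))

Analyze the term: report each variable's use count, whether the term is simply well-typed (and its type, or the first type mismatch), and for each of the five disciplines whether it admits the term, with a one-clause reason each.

counts: b: 1; a (bound): 1
left-to-right use order: a, b
typing: well-typed — term : (P → P) → P
ordered: ✗, no contiguous prefix/suffix split fits a, b
linear: ✓, single use per variable (b, a)
affine: ✓, at most one use each (b, a)
relevant: ✓, none of b, a goes unused
unrestricted: ✓, well-typed at (P → P) → P; no restrictions here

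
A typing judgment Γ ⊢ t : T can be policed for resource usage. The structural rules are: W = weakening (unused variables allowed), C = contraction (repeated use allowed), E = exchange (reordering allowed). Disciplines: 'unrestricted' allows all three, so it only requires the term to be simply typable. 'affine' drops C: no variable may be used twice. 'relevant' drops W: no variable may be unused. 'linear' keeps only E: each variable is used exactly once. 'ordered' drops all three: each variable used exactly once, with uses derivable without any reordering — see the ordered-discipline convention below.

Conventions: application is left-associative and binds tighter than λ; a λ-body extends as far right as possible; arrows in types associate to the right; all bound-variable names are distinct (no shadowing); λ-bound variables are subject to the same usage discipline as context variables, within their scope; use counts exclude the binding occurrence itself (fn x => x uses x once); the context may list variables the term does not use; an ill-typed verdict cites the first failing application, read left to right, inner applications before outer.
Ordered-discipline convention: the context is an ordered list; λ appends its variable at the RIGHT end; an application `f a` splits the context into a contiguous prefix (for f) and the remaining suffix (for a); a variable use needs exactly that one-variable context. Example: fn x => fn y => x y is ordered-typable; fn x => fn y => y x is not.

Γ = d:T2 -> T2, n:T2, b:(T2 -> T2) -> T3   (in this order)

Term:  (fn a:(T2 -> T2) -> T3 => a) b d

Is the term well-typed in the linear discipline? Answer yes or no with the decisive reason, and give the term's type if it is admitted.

no — n left unused
use counts: d ×1, n ×0, b ×1, a (λ-bound) ×1
left-to-right use order: a, b, d
typing: the term checks, with type T3
per-discipline verdicts: ordered ✗, linear ✗, affine ✓, relevant ✗, unrestricted ✓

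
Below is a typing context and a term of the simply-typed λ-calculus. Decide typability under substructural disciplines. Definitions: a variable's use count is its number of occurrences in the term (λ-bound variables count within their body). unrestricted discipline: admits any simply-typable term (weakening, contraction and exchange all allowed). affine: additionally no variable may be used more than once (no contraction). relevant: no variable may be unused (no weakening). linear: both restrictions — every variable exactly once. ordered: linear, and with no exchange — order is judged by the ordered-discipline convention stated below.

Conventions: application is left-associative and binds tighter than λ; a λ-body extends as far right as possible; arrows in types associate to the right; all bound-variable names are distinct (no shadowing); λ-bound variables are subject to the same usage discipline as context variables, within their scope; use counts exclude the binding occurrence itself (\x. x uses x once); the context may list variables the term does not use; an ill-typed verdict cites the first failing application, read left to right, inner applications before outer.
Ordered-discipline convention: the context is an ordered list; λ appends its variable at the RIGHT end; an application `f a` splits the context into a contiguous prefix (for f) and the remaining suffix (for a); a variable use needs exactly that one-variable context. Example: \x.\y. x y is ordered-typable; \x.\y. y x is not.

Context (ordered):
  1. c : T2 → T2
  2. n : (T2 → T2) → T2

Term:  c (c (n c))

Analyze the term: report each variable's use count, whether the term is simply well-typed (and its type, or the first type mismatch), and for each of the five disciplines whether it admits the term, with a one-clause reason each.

use counts: c: 3×; n: 1×
uses in reading order: c, c, n, c
typing: ✓ — T2
ordered ✗ (needs contraction — c ×3)
linear ✗ (needs contraction — c ×3)
affine ✗ (needs contraction — c ×3)
relevant ✓ (at least one use each (c, n))
unrestricted ✓ (well-typed at T2; no restrictions here)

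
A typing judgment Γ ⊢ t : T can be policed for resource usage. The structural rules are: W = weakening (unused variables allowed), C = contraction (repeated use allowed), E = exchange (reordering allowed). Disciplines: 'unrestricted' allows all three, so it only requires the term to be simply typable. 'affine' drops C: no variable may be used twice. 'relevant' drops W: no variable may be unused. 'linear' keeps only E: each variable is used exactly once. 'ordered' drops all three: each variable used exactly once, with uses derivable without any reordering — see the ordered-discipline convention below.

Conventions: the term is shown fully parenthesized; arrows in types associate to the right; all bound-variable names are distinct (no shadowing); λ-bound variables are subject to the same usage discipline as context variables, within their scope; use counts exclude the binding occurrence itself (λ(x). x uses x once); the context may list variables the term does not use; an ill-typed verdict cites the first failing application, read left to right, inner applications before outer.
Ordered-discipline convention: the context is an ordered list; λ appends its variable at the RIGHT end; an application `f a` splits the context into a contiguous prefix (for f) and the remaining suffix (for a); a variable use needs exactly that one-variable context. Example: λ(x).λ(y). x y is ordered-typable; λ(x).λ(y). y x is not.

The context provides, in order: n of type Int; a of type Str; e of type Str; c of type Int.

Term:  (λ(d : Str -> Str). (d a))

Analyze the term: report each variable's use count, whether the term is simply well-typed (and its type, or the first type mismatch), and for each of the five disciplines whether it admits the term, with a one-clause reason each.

variable uses: n=0; a=1; e=0; c=0; d [bound]=1
left-to-right use order: d, a
typing: well-typed — term : (Str -> Str) -> Str
ordered: ✗ — n, e, c never used (weakening)
linear: ✗ — n, e, c never used (weakening)
affine: ✓ — none of n, a, e, c, d used more than once
relevant: ✗ — n, e, c never used (weakening)
unrestricted: ✓ — type-checks ((Str -> Str) -> Str) and nothing is barred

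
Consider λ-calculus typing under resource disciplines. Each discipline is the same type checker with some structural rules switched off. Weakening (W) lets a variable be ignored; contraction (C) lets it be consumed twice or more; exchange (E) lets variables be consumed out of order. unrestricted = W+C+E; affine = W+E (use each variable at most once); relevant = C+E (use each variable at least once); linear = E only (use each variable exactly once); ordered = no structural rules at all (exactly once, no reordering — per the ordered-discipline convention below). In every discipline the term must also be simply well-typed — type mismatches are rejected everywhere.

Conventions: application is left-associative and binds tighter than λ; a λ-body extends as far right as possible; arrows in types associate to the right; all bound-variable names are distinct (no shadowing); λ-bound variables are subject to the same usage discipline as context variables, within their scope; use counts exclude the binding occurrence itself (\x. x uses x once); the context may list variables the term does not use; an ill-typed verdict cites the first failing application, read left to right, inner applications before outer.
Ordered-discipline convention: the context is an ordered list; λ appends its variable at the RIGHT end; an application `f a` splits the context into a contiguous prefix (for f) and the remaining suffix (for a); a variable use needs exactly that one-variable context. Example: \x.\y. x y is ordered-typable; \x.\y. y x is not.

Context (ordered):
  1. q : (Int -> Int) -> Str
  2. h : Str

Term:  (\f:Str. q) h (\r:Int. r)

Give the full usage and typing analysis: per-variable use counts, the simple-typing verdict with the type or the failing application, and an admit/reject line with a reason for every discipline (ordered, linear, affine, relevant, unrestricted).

usage: q: 1×; h: 1×; f [bound]: 0×; r [bound]: 1×
uses in reading order: q, h, r
typing: the term checks, with type Str
ordered ✗ (f never used (weakening))
linear ✗ (f never used (weakening))
affine ✓ (no duplicate uses among q, h, f, r)
relevant ✗ (f never used (weakening))
unrestricted ✓ (well-typed at Str; no restrictions here)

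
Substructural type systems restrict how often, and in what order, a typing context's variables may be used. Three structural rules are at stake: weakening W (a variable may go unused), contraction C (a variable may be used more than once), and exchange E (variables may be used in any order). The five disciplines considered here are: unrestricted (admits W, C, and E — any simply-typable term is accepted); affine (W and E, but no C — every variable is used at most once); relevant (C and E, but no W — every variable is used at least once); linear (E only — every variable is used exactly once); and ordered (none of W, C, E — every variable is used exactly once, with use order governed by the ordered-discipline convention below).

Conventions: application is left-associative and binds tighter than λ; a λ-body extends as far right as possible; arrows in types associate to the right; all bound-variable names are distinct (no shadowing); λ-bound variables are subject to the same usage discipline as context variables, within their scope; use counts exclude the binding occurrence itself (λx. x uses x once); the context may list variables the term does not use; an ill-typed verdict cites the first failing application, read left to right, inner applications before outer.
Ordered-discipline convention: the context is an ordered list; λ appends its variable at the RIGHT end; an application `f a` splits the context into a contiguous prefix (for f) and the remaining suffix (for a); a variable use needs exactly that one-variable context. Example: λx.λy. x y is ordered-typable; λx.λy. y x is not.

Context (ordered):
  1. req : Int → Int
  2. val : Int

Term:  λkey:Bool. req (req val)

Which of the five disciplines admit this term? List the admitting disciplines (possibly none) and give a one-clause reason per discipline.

admitted in: unrestricted
use counts: req: 2×, val: 1×, key (λ-bound): 0×
left-to-right use order: req, req, val
typing: well-typed at Bool → Int
ordered: ✗, repeated use of req ×2; unused: key — weakening required
linear: ✗, repeated use of req ×2; unused: key — weakening required
affine: ✗, repeated use of req ×2
relevant: ✗, unused: key — weakening required
unrestricted: ✓, typability at Bool → Int is all that's needed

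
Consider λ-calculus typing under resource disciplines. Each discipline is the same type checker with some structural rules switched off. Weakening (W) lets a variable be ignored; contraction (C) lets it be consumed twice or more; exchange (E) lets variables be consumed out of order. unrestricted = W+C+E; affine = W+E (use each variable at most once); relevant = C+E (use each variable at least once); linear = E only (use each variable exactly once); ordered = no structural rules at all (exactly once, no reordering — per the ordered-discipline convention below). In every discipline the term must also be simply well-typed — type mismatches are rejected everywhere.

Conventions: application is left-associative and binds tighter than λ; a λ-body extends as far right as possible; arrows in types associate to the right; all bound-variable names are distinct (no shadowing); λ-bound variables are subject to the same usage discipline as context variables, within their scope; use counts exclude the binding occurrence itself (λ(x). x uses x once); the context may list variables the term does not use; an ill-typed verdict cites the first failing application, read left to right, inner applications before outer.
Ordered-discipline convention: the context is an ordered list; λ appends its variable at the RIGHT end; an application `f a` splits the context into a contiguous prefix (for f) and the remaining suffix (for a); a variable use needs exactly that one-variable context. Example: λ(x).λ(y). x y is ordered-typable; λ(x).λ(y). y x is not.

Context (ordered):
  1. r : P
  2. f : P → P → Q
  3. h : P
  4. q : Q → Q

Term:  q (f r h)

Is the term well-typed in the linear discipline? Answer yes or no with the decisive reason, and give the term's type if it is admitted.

yes — exactly-once usage across r, f, h, q; term : Q
use counts: r=1; f=1; h=1; q=1
left-to-right use order: q, f, r, h
typing: the term checks, with type Q
summary: ordered ✗; linear ✓; affine ✓; relevant ✓; unrestricted ✓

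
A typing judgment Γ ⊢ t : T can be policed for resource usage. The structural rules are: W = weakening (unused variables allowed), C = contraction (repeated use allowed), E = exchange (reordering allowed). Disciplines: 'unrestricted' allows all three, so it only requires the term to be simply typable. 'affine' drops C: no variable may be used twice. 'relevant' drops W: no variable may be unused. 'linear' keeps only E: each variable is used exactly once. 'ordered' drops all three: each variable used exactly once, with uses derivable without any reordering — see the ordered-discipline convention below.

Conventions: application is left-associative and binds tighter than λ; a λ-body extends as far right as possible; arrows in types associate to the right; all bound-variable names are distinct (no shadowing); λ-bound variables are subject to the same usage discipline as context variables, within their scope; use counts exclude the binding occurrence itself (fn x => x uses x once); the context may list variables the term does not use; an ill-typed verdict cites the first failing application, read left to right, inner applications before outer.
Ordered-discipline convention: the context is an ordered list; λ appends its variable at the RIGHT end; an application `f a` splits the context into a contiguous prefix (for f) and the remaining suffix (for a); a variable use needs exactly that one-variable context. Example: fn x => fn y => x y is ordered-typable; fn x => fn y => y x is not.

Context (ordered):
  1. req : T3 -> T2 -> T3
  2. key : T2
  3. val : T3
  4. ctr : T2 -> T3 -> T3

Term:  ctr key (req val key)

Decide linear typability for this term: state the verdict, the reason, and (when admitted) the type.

no — repeated use of key ×2
counts: req ×1, key ×2, val ×1, ctr ×1
uses in reading order: ctr, key, req, val, key
typing: well-typed at T3
per-discipline verdicts: ordered ✗; linear ✗; affine ✗; relevant ✓; unrestricted ✓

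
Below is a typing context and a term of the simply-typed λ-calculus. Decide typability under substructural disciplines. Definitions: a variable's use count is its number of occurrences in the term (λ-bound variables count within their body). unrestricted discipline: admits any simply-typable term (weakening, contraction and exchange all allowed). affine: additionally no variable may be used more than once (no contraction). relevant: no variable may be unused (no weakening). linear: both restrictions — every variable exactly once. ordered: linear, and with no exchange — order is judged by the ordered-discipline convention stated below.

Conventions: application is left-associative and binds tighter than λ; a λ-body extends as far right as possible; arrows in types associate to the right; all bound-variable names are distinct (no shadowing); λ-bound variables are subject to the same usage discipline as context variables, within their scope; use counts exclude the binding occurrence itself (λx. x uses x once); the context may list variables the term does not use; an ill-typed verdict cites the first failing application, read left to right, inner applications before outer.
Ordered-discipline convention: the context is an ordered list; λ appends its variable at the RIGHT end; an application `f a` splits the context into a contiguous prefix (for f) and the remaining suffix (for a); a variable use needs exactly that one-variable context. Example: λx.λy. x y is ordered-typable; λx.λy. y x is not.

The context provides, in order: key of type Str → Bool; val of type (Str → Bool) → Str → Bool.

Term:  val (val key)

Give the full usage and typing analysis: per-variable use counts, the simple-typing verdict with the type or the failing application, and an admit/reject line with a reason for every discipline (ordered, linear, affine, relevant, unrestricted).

variable uses: key ×1; val ×2
use order (left to right): val, val, key
typing: well-typed — term : Str → Bool
ordered: ✗, uses contraction: val ×2
linear: ✗, uses contraction: val ×2
affine: ✗, uses contraction: val ×2
relevant: ✓, key, val: all used, weakening unneeded
unrestricted: ✓, typability at Str → Bool is all that's needed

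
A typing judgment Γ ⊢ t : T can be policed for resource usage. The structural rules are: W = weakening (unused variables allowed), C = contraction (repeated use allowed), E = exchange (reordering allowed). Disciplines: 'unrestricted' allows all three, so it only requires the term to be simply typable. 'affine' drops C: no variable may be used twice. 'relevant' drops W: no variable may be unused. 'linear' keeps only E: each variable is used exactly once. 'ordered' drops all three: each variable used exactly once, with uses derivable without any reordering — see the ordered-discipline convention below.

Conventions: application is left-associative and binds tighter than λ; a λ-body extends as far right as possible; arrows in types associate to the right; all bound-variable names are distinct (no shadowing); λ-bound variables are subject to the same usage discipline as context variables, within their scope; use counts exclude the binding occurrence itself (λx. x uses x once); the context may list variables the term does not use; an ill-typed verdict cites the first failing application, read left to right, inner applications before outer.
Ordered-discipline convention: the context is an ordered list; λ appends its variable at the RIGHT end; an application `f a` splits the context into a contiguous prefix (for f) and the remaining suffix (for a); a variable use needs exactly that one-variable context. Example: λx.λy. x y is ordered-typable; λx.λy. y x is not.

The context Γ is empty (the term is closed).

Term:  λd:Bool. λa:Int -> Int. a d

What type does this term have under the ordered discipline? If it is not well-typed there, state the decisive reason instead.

not well-typed under ordered — not simply typable
counts: d (bound): 1×, a (bound): 1×
use order (left to right): a, d
typing: ill-typed: an application expects Int but receives Bool
all disciplines: ordered ✗ · linear ✗ · affine ✗ · relevant ✗ · unrestricted ✗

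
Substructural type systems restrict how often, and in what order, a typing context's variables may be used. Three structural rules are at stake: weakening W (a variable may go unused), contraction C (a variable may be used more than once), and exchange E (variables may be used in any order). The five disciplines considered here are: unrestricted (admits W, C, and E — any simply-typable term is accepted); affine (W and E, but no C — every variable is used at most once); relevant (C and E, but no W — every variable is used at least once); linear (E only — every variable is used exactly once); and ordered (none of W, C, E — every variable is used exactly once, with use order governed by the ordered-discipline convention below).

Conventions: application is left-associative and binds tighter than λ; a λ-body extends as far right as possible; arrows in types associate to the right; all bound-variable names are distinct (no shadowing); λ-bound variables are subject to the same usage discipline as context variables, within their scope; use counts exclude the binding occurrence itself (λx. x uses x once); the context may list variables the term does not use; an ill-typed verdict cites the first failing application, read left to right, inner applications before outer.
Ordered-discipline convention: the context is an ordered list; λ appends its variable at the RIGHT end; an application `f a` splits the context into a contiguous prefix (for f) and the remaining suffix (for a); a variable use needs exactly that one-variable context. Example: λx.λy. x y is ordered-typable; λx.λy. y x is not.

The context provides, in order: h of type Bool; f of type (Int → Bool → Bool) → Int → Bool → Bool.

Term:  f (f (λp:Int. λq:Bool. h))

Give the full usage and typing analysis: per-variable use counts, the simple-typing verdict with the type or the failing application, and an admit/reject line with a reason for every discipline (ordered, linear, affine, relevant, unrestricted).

variable uses: h=1; f=2; p (bound)=0; q (bound)=0
order of uses: f, f, h
typing: the term checks, with type Int → Bool → Bool
ordered: ✗, repeated use of f ×2; needs weakening: p, q unused
linear: ✗, repeated use of f ×2; needs weakening: p, q unused
affine: ✗, repeated use of f ×2
relevant: ✗, needs weakening: p, q unused
unrestricted: ✓, typability at Int → Bool → Bool is all that's needed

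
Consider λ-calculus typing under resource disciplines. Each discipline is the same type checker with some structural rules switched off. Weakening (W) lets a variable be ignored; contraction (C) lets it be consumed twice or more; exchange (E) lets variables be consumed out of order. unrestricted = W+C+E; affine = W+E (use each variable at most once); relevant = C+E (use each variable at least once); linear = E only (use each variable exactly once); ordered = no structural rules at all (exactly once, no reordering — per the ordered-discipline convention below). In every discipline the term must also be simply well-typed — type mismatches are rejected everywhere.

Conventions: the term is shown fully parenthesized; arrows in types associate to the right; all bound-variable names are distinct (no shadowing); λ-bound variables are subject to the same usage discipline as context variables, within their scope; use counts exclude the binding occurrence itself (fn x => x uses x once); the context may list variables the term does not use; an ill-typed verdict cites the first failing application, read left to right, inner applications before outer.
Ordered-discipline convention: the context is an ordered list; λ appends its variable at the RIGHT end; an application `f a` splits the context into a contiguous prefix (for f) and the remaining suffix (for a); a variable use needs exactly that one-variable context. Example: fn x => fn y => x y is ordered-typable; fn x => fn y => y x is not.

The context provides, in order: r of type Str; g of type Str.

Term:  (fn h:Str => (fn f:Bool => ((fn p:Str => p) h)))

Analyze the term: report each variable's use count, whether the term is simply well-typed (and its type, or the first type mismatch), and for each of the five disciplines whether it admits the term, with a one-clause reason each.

counts: r: 0, g: 0, h [bound]: 1, f [bound]: 0, p [bound]: 1
uses in reading order: p, h
typing: well-typed — term : Str -> Bool -> Str
ordered: ✗, unused: r, g, f — weakening required
linear: ✗, unused: r, g, f — weakening required
affine: ✓, r, g, h, f, p: no repeats, contraction unneeded
relevant: ✗, unused: r, g, f — weakening required
unrestricted: ✓, type-checks (Str -> Bool -> Str) and nothing is barred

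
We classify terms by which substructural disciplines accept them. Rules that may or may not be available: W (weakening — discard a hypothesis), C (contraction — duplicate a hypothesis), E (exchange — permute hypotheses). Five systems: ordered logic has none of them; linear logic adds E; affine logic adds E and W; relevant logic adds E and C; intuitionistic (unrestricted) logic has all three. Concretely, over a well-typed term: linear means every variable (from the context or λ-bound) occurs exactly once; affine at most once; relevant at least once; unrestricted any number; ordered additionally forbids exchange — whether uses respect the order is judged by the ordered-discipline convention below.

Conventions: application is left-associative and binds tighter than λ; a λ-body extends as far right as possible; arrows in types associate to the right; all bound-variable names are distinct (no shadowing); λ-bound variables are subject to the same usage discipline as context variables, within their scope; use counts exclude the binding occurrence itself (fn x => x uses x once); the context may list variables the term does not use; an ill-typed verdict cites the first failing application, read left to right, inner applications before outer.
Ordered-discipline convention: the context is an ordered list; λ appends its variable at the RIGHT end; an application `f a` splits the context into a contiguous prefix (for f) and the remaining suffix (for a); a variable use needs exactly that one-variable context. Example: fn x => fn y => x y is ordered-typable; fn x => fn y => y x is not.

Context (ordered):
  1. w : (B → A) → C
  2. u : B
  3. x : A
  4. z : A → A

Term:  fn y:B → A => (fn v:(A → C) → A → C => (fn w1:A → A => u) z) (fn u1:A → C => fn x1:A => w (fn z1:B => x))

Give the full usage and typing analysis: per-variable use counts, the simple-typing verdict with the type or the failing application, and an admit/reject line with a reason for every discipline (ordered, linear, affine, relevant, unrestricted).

usage: w=1; u=1; x=1; z=1; y [bound]=0; v [bound]=0; w1 [bound]=0; u1 [bound]=0; x1 [bound]=0; z1 [bound]=0
uses in reading order: u, z, w, x
typing: well-typed — term : (B → A) → B
ordered: ✗, unused: y, v, w1, u1, x1, z1 — weakening required
linear: ✗, unused: y, v, w1, u1, x1, z1 — weakening required
affine: ✓, at most one use each (w, u, x, z, y, v, w1, u1, x1, z1)
relevant: ✗, unused: y, v, w1, u1, x1, z1 — weakening required
unrestricted: ✓, type-checks ((B → A) → B) and nothing is barred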